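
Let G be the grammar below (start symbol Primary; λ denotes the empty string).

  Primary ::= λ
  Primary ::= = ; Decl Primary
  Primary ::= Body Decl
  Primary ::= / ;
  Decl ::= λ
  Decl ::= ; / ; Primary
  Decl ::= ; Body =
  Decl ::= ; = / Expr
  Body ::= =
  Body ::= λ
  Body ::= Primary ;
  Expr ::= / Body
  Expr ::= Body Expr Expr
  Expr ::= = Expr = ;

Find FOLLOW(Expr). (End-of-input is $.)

{ $, /, ;, = }

In Decl ::= ; = / Expr: Expr is at the end, add FOLLOW(Decl) = { $, /, ;, = }.
In Expr ::= Body Expr Expr: add FIRST(Expr) = { /, ;, = }.
In Expr ::= Body Expr Expr: Expr is at the end, add FOLLOW(Expr) = { $, /, ;, = }.
In Expr ::= = Expr = ;: add FIRST(= ;) = { = }.
Union: FOLLOW(Expr) = { $, /, ;, = }.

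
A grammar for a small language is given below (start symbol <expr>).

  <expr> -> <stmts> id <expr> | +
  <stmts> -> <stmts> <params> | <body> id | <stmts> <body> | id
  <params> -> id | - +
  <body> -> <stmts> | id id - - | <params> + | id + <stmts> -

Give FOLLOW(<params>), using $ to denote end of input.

In <stmts> -> <stmts> <params>: <params> is at the end, add FOLLOW(<stmts>) = { -, id }.
In <body> -> <params> +: add FIRST(+) = { + }.
Union: FOLLOW(<params>) = { +, -, id }.

{ +, -, id }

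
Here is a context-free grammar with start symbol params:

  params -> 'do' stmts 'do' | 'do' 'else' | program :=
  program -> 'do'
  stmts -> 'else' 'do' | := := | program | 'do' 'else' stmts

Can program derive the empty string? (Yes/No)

No

No nonterminal in this grammar is nullable.
No production of program has an RHS whose symbols are all nullable, so program is not nullable.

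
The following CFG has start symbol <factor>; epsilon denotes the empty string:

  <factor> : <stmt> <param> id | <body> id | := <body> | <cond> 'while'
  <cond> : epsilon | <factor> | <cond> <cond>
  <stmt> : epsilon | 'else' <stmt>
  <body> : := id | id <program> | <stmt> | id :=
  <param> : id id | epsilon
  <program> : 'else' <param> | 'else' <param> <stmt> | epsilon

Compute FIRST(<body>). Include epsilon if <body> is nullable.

{ 'else', :=, id, epsilon }

<body> : := id contributes {:=}.
<body> : id <program> contributes {id}.
From <body> : <stmt>: add FIRST(<stmt>) = { 'else', epsilon } (including epsilon since <stmt> is nullable).
<body> : id := contributes {id}.
Union: FIRST(<body>) = { 'else', :=, id, epsilon }.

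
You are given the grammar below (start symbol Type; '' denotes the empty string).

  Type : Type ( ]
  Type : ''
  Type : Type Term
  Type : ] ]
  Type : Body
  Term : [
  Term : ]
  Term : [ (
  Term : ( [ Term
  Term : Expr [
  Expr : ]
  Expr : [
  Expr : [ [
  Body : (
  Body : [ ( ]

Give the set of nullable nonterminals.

{ Type }

Directly nullable (have an ''-production): Type.
No other nonterminal has a production whose RHS symbols are all nullable.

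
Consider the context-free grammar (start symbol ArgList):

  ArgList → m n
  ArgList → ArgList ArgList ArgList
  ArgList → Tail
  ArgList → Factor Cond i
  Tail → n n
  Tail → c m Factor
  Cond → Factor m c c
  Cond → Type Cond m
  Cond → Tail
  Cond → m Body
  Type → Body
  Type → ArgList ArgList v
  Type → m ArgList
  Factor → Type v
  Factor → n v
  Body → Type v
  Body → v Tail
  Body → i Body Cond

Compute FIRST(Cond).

From Cond → Factor m c c: add FIRST(Factor) = { c, i, m, n, v }.
From Cond → Type Cond m: add FIRST(Type) = { c, i, m, n, v }.
From Cond → Tail: add FIRST(Tail) = { c, n }.
Cond → m Body contributes {m}.
Union: FIRST(Cond) = { c, i, m, n, v }.

{ c, i, m, n, v }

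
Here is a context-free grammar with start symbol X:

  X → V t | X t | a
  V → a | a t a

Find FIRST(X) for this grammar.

{ a }

From X → V t: add FIRST(V) = { a }.
From X → X t: add FIRST(X) = { a }.
X → a contributes {a}.
Union: FIRST(X) = { a }.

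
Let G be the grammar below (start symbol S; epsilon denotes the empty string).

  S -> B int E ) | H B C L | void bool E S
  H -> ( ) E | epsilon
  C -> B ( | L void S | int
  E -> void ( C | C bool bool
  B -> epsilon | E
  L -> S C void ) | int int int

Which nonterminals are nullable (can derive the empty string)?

{ B, H }

Directly nullable (have an epsilon-production): H, B.
No other nonterminal has a production whose RHS symbols are all nullable.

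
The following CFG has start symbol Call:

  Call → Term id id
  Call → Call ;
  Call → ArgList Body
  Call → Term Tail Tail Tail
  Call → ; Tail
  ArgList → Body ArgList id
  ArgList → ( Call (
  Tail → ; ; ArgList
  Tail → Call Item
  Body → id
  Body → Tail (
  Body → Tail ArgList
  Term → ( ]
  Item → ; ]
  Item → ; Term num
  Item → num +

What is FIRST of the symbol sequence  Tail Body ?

Add FIRST(Tail) = { (, ;, id }; Tail is not nullable, stop.

{ (, ;, id }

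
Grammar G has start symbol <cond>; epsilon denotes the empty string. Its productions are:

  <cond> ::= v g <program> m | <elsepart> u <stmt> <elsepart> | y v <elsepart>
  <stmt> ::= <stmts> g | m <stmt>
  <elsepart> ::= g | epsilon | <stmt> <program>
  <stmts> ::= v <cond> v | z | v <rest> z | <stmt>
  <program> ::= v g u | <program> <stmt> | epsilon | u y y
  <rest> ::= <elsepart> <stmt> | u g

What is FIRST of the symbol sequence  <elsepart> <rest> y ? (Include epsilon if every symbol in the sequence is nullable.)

{ g, m, u, v, z }

Add FIRST(<elsepart>)\{epsilon} = { g, m, v, z }; <elsepart> is nullable, continue.
Add FIRST(<rest>) = { g, m, u, v, z }; <rest> is not nullable, stop.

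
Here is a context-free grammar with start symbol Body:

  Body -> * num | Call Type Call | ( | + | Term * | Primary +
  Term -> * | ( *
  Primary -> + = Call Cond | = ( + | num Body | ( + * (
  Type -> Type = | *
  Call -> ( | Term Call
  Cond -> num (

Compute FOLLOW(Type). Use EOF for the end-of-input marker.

In Body -> Call Type Call: add FIRST(Call) = { (, * }.
In Type -> Type =: add FIRST(=) = { = }.
Union: FOLLOW(Type) = { (, *, = }.

{ (, *, = }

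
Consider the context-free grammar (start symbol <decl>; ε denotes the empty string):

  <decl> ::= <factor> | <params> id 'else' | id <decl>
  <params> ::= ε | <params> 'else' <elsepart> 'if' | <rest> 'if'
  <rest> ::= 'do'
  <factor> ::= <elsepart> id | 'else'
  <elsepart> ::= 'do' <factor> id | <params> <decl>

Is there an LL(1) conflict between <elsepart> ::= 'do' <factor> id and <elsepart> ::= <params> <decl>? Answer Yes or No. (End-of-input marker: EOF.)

Yes

FIRST('do' <factor> id) = { 'do' } and FIRST(<params> <decl>) = { 'do', 'else', id }.
Both contain 'do', so the two alternatives are not disjoint — LL(1) conflict.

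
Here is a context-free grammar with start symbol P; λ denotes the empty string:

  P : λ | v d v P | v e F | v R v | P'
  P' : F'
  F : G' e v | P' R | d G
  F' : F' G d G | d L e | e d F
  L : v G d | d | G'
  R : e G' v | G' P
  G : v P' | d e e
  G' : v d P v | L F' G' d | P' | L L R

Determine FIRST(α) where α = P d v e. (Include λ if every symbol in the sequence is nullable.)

{ d, e, v }

Add FIRST(P)\{λ} = { d, e, v }; P is nullable, continue.
d is a terminal; add {d} and stop.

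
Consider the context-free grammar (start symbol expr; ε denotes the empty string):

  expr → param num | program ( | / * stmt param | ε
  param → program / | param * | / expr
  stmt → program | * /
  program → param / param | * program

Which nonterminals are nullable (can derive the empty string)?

Directly nullable (have an ε-production): expr.
No other nonterminal has a production whose RHS symbols are all nullable.

{ expr }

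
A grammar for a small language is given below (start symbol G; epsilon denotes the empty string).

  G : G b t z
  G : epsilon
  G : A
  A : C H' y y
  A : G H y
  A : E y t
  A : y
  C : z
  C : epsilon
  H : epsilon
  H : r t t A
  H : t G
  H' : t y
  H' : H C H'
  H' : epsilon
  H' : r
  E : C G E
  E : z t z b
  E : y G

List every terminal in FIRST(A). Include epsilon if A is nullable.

{ b, r, t, y, z }

From A : C H' y y: C, H' nullable, take FIRST(C) ∪ FIRST(H') ∪ {y} = { r, t, y, z }.
From A : G H y: G, H nullable, take FIRST(G) ∪ FIRST(H) ∪ {y} = { b, r, t, y, z }.
From A : E y t: add FIRST(E) = { b, r, t, y, z }.
A : y contributes {y}.
Union: FIRST(A) = { b, r, t, y, z }.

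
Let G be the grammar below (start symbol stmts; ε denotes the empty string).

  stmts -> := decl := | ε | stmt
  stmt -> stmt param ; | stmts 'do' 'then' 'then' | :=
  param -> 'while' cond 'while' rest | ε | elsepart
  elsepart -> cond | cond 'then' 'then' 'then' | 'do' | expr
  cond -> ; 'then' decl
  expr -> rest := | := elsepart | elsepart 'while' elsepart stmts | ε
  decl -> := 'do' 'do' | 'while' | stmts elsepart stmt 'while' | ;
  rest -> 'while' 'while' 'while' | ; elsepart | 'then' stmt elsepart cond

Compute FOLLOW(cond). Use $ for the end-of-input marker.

In param -> 'while' cond 'while' rest: add FIRST('while' rest) = { 'while' }.
In elsepart -> cond: cond is at the end, add FOLLOW(elsepart) = { 'do', 'while', :=, ; }.
In elsepart -> cond 'then' 'then' 'then': add FIRST('then' 'then' 'then') = { 'then' }.
In rest -> 'then' stmt elsepart cond: cond is at the end, add FOLLOW(rest) = { :=, ; }.
Union: FOLLOW(cond) = { 'do', 'then', 'while', :=, ; }.

{ 'do', 'then', 'while', :=, ; }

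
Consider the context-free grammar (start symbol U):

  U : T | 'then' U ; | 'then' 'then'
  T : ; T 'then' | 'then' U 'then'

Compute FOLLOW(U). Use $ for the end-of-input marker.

U is the start symbol, so $ ∈ FOLLOW(U).
In U : 'then' U ;: add FIRST(;) = { ; }.
In T : 'then' U 'then': add FIRST('then') = { 'then' }.
Union: FOLLOW(U) = { $, 'then', ; }.

{ $, 'then', ; }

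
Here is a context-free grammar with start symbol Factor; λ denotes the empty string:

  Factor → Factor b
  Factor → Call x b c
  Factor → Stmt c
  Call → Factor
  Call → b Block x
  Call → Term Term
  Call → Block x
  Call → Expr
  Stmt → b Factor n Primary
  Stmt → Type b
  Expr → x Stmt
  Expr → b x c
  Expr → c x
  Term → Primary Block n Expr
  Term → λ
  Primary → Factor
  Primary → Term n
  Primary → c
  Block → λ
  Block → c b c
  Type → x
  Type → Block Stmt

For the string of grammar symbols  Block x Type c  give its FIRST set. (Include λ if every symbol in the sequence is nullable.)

Add FIRST(Block)\{λ} = { c }; Block is nullable, continue.
x is a terminal; add {x} and stop.

{ c, x }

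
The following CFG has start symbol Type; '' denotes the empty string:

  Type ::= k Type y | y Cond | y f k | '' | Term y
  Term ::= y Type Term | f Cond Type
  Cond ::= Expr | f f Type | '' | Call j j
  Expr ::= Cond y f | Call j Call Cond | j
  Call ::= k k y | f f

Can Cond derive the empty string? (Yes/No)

Yes

Cond has an ''-production, so Cond ⇒ ''.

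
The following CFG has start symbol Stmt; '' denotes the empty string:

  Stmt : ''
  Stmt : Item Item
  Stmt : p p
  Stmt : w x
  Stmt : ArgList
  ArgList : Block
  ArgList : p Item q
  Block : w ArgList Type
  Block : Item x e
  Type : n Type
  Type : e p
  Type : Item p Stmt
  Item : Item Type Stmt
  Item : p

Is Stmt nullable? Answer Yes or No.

Stmt has an ''-production, so Stmt ⇒ ''.

Yes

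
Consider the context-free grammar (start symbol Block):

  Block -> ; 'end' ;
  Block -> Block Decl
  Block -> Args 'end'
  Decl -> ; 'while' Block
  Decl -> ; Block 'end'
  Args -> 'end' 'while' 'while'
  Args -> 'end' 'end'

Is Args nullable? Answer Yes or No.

No nonterminal in this grammar is nullable.
No production of Args has an RHS whose symbols are all nullable, so Args is not nullable.

No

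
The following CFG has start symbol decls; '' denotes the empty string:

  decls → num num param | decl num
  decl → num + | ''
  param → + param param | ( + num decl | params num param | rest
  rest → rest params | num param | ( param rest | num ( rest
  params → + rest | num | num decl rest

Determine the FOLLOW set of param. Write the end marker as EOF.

In decls → num num param: param is at the end, add FOLLOW(decls) = { EOF }.
In param → + param param: add FIRST(param) = { (, +, num }.
In param → + param param: param is at the end, add FOLLOW(param) = { EOF, (, +, num }.
In param → params num param: param is at the end, add FOLLOW(param) = { EOF, (, +, num }.
In rest → num param: param is at the end, add FOLLOW(rest) = { EOF, (, +, num }.
In rest → ( param rest: add FIRST(rest) = { (, num }.
Union: FOLLOW(param) = { EOF, (, +, num }.

{ EOF, (, +, num }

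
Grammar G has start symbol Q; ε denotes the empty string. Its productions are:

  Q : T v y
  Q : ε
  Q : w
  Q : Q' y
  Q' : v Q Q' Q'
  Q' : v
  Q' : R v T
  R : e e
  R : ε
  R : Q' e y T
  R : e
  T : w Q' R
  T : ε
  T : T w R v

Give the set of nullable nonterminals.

{ Q, R, T }

Directly nullable (have an ε-production): Q, R, T.
No other nonterminal has a production whose RHS symbols are all nullable.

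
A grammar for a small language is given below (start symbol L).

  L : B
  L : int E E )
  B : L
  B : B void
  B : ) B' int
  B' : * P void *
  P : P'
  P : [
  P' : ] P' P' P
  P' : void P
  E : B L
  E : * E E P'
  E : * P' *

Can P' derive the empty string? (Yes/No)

No

No nonterminal in this grammar is nullable.
No production of P' has an RHS whose symbols are all nullable, so P' is not nullable.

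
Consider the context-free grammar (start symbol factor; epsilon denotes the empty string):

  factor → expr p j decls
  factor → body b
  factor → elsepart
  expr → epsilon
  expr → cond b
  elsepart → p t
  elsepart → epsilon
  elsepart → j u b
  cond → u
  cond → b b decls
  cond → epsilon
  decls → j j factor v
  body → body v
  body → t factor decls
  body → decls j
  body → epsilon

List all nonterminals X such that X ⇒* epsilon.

{ body, cond, elsepart, expr, factor }

Directly nullable (have an epsilon-production): expr, elsepart, cond, body.
factor → elsepart with every symbol nullable, so factor is nullable.
No other nonterminal has a production whose RHS symbols are all nullable.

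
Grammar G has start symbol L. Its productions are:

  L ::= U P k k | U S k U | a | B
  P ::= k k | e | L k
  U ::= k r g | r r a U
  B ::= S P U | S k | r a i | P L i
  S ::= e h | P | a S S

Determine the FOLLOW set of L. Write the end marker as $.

{ $, i, k }

L is the start symbol, so $ ∈ FOLLOW(L).
In P ::= L k: add FIRST(k) = { k }.
In B ::= P L i: add FIRST(i) = { i }.
Union: FOLLOW(L) = { $, i, k }.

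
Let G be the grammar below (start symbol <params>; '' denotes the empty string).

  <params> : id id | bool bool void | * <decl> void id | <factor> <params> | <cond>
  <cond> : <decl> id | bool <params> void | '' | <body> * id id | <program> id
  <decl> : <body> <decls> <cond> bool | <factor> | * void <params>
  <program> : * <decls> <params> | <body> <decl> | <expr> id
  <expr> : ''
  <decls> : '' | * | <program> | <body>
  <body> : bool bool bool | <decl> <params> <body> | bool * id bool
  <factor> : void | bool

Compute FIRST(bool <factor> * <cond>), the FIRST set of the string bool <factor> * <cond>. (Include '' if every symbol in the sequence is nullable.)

bool is a terminal; add {bool} and stop.

{ bool }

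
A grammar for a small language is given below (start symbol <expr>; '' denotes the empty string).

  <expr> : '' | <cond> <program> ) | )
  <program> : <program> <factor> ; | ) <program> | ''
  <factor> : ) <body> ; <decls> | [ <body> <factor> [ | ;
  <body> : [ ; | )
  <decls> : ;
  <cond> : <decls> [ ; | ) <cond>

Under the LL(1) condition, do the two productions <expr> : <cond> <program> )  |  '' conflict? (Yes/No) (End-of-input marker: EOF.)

FIRST(<cond> <program> )) = { ), ; } and FIRST('') = { '' }.
The second is nullable but FOLLOW(<expr>) = { EOF } is disjoint from FIRST of the first.

No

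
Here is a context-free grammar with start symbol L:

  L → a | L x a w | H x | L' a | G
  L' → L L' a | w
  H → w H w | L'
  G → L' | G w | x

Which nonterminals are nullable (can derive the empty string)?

{ } (none)

No nonterminal has an empty production or an RHS whose symbols are all nullable.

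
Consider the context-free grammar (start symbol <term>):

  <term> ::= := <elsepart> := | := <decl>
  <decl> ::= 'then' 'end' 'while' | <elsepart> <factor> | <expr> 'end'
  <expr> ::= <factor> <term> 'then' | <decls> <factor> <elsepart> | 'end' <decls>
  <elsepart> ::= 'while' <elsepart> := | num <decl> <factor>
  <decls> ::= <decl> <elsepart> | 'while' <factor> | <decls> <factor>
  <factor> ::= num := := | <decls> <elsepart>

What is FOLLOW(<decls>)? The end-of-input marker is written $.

{ 'end', 'then', 'while', num }

In <expr> ::= <decls> <factor> <elsepart>: add FIRST(<factor> <elsepart>) = { 'end', 'then', 'while', num }.
In <expr> ::= 'end' <decls>: <decls> is at the end, add FOLLOW(<expr>) = { 'end' }.
In <decls> ::= <decls> <factor>: add FIRST(<factor>) = { 'end', 'then', 'while', num }.
In <factor> ::= <decls> <elsepart>: add FIRST(<elsepart>) = { 'while', num }.
Union: FOLLOW(<decls>) = { 'end', 'then', 'while', num }.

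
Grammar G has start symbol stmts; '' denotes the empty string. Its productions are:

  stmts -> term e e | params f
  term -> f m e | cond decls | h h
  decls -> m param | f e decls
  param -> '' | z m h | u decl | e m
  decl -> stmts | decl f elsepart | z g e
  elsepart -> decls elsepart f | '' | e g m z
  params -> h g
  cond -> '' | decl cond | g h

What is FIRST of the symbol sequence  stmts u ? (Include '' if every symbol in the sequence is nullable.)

{ f, g, h, m, z }

Add FIRST(stmts) = { f, g, h, m, z }; stmts is not nullable, stop.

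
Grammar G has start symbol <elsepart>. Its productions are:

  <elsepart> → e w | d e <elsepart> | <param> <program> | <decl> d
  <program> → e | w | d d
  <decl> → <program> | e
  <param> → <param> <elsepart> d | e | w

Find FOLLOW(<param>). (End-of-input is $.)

In <elsepart> → <param> <program>: add FIRST(<program>) = { d, e, w }.
In <param> → <param> <elsepart> d: add FIRST(<elsepart> d) = { d, e, w }.
Union: FOLLOW(<param>) = { d, e, w }.

{ d, e, w }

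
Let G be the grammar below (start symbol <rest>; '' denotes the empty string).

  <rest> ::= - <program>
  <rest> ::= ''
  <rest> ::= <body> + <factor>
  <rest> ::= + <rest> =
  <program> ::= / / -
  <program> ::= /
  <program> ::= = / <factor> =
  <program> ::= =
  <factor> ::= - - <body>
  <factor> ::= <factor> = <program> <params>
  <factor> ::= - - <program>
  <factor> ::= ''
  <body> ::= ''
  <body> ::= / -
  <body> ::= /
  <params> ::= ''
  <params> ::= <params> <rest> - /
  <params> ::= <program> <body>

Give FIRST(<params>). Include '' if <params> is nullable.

{ +, -, /, =, '' }

<params> ::= '' contributes ''.
From <params> ::= <params> <rest> - /: <params>, <rest> nullable, take FIRST(<params>) ∪ FIRST(<rest>) ∪ {-} = { +, -, /, = }.
From <params> ::= <program> <body>: add FIRST(<program>) = { /, = }.
Union: FIRST(<params>) = { +, -, /, =, '' }.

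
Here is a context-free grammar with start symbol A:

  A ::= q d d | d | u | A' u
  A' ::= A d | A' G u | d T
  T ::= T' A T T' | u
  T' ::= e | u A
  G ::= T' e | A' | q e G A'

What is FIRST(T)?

{ e, u }

From T ::= T' A T T': add FIRST(T') = { e, u }.
T ::= u contributes {u}.
Union: FIRST(T) = { e, u }.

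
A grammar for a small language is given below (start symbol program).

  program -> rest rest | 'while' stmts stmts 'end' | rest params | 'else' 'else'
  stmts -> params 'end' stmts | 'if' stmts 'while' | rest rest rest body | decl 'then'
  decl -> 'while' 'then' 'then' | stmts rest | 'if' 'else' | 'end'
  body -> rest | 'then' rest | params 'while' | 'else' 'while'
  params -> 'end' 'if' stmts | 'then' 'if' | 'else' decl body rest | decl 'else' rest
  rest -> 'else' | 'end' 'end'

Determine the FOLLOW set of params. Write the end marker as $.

{ $, 'end', 'while' }

In program -> rest params: params is at the end, add FOLLOW(program) = { $ }.
In stmts -> params 'end' stmts: add FIRST('end' stmts) = { 'end' }.
In body -> params 'while': add FIRST('while') = { 'while' }.
Union: FOLLOW(params) = { $, 'end', 'while' }.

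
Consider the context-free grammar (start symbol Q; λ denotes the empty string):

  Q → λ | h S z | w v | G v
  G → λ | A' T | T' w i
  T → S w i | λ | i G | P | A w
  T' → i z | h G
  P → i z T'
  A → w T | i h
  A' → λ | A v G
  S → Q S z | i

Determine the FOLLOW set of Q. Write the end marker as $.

Q is the start symbol, so $ ∈ FOLLOW(Q).
In S → Q S z: add FIRST(S z) = { h, i, v, w }.
Union: FOLLOW(Q) = { $, h, i, v, w }.

{ $, h, i, v, w }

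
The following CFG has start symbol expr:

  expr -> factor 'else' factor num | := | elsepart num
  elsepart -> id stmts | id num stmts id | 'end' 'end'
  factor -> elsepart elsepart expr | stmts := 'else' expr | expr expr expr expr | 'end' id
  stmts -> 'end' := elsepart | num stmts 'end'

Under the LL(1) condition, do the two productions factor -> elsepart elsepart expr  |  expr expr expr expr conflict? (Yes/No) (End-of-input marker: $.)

FIRST(elsepart elsepart expr) = { 'end', id } and FIRST(expr expr expr expr) = { 'end', :=, id, num }.
Both contain 'end', so the two alternatives are not disjoint — LL(1) conflict.

Yes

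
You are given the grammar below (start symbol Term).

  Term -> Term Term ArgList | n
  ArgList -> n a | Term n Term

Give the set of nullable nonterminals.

No nonterminal has an empty production or an RHS whose symbols are all nullable.

{ } (none)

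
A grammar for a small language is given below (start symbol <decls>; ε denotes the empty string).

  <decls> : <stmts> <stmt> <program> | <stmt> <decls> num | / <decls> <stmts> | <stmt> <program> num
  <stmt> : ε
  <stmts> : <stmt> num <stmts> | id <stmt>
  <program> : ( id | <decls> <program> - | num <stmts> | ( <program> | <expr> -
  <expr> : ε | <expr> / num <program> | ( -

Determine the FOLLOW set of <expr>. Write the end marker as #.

In <program> : <expr> -: add FIRST(-) = { - }.
In <expr> : <expr> / num <program>: add FIRST(/ num <program>) = { / }.
Union: FOLLOW(<expr>) = { -, / }.

{ -, / }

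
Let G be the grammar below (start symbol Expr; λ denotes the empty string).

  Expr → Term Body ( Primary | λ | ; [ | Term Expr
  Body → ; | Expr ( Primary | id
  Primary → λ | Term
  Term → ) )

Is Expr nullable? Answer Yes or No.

Expr has an λ-production, so Expr ⇒ λ.

Yes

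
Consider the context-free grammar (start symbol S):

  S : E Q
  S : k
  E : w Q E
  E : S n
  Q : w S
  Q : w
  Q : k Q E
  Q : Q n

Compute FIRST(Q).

Q : w S contributes {w}.
Q : w contributes {w}.
Q : k Q E contributes {k}.
From Q : Q n: add FIRST(Q) = { k, w }.
Union: FIRST(Q) = { k, w }.

{ k, w }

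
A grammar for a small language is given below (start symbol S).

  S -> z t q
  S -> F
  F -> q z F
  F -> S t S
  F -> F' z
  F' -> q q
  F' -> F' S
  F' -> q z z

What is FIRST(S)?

S -> z t q contributes {z}.
From S -> F: add FIRST(F) = { q, z }.
Union: FIRST(S) = { q, z }.

{ q, z }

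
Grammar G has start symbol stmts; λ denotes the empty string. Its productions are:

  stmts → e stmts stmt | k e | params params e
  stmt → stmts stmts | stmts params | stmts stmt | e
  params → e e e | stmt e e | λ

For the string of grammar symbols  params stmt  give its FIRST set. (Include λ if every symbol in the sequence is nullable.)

Add FIRST(params)\{λ} = { e, k }; params is nullable, continue.
Add FIRST(stmt) = { e, k }; stmt is not nullable, stop.

{ e, k }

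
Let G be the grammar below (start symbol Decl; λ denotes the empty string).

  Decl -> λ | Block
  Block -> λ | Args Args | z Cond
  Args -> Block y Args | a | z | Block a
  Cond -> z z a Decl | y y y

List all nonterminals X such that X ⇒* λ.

{ Block, Decl }

Directly nullable (have an λ-production): Decl, Block.
No other nonterminal has a production whose RHS symbols are all nullable.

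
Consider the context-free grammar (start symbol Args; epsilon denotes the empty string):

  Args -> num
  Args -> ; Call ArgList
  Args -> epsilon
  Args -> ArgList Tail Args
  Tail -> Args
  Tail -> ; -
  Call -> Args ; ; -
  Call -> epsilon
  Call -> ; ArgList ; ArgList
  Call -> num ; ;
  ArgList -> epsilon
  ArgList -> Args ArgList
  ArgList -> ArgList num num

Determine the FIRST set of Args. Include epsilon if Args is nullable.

Args -> num contributes {num}.
Args -> ; Call ArgList contributes {;}.
Args -> epsilon contributes epsilon.
From Args -> ArgList Tail Args: ArgList, Tail, Args nullable, take FIRST(ArgList) ∪ FIRST(Tail) ∪ FIRST(Args) = { ;, num }; also epsilon since the whole RHS is nullable.
Union: FIRST(Args) = { ;, num, epsilon }.

{ ;, num, epsilon }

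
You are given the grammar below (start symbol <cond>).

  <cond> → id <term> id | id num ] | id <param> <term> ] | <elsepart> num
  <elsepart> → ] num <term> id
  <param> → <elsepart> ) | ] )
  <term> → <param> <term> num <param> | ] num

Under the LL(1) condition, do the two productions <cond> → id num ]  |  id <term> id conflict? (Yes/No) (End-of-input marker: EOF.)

FIRST(id num ]) = { id } and FIRST(id <term> id) = { id }.
Both contain id, so the two alternatives are not disjoint — LL(1) conflict.

Yes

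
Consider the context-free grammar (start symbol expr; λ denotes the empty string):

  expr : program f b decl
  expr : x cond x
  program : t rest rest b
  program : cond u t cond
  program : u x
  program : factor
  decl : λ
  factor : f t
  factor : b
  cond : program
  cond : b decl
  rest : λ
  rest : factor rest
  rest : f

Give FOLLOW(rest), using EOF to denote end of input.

In program : t rest rest b: add FIRST(rest b) = { b, f }.
In program : t rest rest b: add FIRST(b) = { b }.
In rest : factor rest: rest is at the end, add FOLLOW(rest) = { b, f }.
Union: FOLLOW(rest) = { b, f }.

{ b, f }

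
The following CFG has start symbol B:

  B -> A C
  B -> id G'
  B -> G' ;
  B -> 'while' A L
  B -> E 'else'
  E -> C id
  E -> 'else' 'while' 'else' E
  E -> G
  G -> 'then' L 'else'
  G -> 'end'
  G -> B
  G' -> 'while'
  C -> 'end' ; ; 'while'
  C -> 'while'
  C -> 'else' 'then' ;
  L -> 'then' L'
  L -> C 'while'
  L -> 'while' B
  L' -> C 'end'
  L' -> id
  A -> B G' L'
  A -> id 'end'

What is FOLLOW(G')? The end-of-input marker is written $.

{ $, 'else', 'end', 'while', ;, id }

In B -> id G': G' is at the end, add FOLLOW(B) = { $, 'else', 'while' }.
In B -> G' ;: add FIRST(;) = { ; }.
In A -> B G' L': add FIRST(L') = { 'else', 'end', 'while', id }.
Union: FOLLOW(G') = { $, 'else', 'end', 'while', ;, id }.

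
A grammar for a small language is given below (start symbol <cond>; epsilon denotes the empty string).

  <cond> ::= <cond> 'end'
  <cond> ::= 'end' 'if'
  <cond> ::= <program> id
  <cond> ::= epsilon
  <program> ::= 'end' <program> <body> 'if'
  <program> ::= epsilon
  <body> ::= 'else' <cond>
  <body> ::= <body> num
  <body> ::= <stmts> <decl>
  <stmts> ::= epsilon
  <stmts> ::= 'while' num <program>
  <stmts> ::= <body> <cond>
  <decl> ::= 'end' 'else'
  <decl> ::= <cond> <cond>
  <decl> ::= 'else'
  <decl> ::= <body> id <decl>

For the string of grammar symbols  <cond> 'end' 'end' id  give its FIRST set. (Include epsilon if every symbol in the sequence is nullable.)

{ 'end', id }

Add FIRST(<cond>)\{epsilon} = { 'end', id }; <cond> is nullable, continue.
'end' is a terminal; add {'end'} and stop.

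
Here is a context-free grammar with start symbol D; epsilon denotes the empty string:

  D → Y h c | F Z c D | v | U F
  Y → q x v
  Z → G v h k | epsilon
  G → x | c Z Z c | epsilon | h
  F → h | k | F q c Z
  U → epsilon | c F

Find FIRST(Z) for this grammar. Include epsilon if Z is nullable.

{ c, h, v, x, epsilon }

From Z → G v h k: G nullable, take FIRST(G) ∪ {v} = { c, h, v, x }.
Z → epsilon contributes epsilon.
Union: FIRST(Z) = { c, h, v, x, epsilon }.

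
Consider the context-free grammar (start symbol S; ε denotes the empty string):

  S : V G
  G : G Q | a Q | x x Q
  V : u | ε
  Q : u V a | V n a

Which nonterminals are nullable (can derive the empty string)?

Directly nullable (have an ε-production): V.
No other nonterminal has a production whose RHS symbols are all nullable.

{ V }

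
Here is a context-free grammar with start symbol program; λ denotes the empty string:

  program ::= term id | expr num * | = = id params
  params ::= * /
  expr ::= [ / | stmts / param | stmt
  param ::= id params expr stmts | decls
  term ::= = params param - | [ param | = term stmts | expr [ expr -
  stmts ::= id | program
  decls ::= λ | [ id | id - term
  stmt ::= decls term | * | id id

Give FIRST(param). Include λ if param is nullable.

param ::= id params expr stmts contributes {id}.
From param ::= decls: add FIRST(decls) = { [, id, λ } (including λ since decls is nullable).
Union: FIRST(param) = { [, id, λ }.

{ [, id, λ }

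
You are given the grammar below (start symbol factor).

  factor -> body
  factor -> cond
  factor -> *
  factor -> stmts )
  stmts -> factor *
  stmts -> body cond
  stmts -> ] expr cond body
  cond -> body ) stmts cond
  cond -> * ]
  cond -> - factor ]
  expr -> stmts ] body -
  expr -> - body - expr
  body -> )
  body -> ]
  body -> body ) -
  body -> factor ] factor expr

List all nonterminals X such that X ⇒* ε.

{ } (none)

No nonterminal has an empty production or an RHS whose symbols are all nullable.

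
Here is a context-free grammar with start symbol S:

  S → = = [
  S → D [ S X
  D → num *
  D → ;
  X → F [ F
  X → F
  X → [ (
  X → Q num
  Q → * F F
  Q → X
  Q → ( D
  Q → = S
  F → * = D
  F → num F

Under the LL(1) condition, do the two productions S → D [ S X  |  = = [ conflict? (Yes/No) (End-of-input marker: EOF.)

FIRST(D [ S X) = { ;, num } and FIRST(= = [) = { = }.
The FIRST sets are disjoint and neither alternative is nullable — no conflict.

No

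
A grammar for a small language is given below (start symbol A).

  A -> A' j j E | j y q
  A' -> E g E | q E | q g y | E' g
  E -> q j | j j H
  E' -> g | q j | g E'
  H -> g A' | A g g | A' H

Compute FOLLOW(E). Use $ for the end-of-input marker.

In A -> A' j j E: E is at the end, add FOLLOW(A) = { $, g }.
In A' -> E g E: add FIRST(g E) = { g }.
In A' -> E g E: E is at the end, add FOLLOW(A') = { $, g, j, q }.
In A' -> q E: E is at the end, add FOLLOW(A') = { $, g, j, q }.
Union: FOLLOW(E) = { $, g, j, q }.

{ $, g, j, q }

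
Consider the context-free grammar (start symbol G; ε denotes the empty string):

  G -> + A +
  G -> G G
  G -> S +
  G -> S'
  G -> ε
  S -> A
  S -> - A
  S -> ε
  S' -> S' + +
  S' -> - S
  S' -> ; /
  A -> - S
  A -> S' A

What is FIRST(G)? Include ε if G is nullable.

{ +, -, ;, ε }

G -> + A + contributes {+}.
From G -> G G: G, G nullable, take FIRST(G) ∪ FIRST(G) = { +, -, ; }; also ε since the whole RHS is nullable.
From G -> S +: S nullable, take FIRST(S) ∪ {+} = { +, -, ; }.
From G -> S': add FIRST(S') = { -, ; }.
G -> ε contributes ε.
Union: FIRST(G) = { +, -, ;, ε }.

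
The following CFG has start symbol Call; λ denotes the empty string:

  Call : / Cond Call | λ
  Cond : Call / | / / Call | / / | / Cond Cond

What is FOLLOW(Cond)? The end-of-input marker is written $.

{ $, / }

In Call : / Cond Call: add FIRST(Call)\{λ} = { / }.
  Since Call is nullable, also add FOLLOW(Call) = { $, / }.
In Cond : / Cond Cond: add FIRST(Cond) = { / }.
In Cond : / Cond Cond: Cond is at the end, add FOLLOW(Cond) = { $, / }.
Union: FOLLOW(Cond) = { $, / }.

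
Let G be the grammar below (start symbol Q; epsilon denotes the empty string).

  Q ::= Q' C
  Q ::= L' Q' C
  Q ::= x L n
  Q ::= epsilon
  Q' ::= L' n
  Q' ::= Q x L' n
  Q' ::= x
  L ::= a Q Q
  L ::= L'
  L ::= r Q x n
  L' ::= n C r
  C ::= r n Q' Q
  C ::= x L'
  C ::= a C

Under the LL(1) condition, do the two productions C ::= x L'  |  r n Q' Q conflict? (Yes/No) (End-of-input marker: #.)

No

FIRST(x L') = { x } and FIRST(r n Q' Q) = { r }.
The FIRST sets are disjoint and neither alternative is nullable — no conflict.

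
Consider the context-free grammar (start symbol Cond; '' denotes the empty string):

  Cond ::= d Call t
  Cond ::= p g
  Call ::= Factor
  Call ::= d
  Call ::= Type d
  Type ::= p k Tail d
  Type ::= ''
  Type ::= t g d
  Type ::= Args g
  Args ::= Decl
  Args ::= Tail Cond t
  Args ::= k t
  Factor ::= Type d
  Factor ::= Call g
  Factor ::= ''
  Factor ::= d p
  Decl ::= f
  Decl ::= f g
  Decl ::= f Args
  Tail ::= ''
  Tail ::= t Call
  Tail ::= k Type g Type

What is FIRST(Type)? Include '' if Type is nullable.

Type ::= p k Tail d contributes {p}.
Type ::= '' contributes ''.
Type ::= t g d contributes {t}.
From Type ::= Args g: add FIRST(Args) = { d, f, k, p, t }.
Union: FIRST(Type) = { d, f, k, p, t, '' }.

{ d, f, k, p, t, '' }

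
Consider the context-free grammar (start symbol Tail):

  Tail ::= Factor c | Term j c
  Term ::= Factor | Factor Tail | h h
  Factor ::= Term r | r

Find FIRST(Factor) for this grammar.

From Factor ::= Term r: add FIRST(Term) = { h, r }.
Factor ::= r contributes {r}.
Union: FIRST(Factor) = { h, r }.

{ h, r }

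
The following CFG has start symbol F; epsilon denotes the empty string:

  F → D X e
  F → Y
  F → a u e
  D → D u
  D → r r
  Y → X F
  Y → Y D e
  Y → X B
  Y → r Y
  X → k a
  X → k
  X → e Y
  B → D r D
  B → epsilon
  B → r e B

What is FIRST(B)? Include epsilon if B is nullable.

{ r, epsilon }

From B → D r D: add FIRST(D) = { r }.
B → epsilon contributes epsilon.
B → r e B contributes {r}.
Union: FIRST(B) = { r, epsilon }.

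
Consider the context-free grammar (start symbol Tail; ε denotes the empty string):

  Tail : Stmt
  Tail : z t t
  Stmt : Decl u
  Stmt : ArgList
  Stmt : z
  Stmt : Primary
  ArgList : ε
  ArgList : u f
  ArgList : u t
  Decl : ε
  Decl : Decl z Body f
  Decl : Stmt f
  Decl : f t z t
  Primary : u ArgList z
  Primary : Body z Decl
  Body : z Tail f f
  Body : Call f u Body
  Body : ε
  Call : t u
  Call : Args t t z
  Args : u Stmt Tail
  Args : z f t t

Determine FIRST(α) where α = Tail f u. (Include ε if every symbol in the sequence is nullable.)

{ f, t, u, z }

Add FIRST(Tail)\{ε} = { f, t, u, z }; Tail is nullable, continue.
f is a terminal; add {f} and stop.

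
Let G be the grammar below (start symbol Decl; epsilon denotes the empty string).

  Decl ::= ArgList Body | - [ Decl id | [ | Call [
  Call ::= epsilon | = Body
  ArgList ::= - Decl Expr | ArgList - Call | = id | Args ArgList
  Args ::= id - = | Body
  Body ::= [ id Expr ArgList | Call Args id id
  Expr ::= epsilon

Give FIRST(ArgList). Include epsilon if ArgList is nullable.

{ -, =, [, id }

ArgList ::= - Decl Expr contributes {-}.
From ArgList ::= ArgList - Call: add FIRST(ArgList) = { -, =, [, id }.
ArgList ::= = id contributes {=}.
From ArgList ::= Args ArgList: add FIRST(Args) = { =, [, id }.
Union: FIRST(ArgList) = { -, =, [, id }.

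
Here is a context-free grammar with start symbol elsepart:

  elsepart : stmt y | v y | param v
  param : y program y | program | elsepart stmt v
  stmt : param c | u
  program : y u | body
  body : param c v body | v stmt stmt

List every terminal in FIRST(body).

From body : param c v body: add FIRST(param) = { u, v, y }.
body : v stmt stmt contributes {v}.
Union: FIRST(body) = { u, v, y }.

{ u, v, y }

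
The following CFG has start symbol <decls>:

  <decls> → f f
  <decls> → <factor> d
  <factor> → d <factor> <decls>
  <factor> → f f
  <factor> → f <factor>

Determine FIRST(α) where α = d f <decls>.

d is a terminal; add {d} and stop.

{ d }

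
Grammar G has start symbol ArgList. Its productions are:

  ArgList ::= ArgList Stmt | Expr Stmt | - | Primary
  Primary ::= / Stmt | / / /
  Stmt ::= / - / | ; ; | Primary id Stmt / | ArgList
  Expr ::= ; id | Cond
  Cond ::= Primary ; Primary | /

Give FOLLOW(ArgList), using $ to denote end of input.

{ $, -, /, ;, id }

ArgList is the start symbol, so $ ∈ FOLLOW(ArgList).
In ArgList ::= ArgList Stmt: add FIRST(Stmt) = { -, /, ; }.
In Stmt ::= ArgList: ArgList is at the end, add FOLLOW(Stmt) = { $, -, /, ;, id }.
Union: FOLLOW(ArgList) = { $, -, /, ;, id }.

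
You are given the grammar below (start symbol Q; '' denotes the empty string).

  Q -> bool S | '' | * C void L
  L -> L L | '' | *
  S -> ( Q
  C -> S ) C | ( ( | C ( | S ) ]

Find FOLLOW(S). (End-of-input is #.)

{ #, ) }

In Q -> bool S: S is at the end, add FOLLOW(Q) = { #, ) }.
In C -> S ) C: add FIRST() C) = { ) }.
In C -> S ) ]: add FIRST() ]) = { ) }.
Union: FOLLOW(S) = { #, ) }.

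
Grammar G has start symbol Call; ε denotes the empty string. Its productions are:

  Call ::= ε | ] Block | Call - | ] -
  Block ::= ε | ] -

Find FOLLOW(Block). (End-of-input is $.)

{ $, - }

In Call ::= ] Block: Block is at the end, add FOLLOW(Call) = { $, - }.
Union: FOLLOW(Block) = { $, - }.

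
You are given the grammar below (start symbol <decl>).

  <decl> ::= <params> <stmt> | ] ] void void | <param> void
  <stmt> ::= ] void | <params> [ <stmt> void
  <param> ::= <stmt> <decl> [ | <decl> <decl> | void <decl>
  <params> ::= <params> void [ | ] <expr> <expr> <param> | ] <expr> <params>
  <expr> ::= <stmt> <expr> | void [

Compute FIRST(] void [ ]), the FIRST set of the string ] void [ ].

{ ] }

] is a terminal; add {]} and stop.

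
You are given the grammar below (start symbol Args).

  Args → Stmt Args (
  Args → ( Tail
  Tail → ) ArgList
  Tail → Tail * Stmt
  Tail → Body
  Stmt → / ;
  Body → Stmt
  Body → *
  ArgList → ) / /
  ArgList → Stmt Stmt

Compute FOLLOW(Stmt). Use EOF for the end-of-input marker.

In Args → Stmt Args (: add FIRST(Args () = { (, / }.
In Tail → Tail * Stmt: Stmt is at the end, add FOLLOW(Tail) = { EOF, (, * }.
In Body → Stmt: Stmt is at the end, add FOLLOW(Body) = { EOF, (, * }.
In ArgList → Stmt Stmt: add FIRST(Stmt) = { / }.
In ArgList → Stmt Stmt: Stmt is at the end, add FOLLOW(ArgList) = { EOF, (, * }.
Union: FOLLOW(Stmt) = { EOF, (, *, / }.

{ EOF, (, *, / }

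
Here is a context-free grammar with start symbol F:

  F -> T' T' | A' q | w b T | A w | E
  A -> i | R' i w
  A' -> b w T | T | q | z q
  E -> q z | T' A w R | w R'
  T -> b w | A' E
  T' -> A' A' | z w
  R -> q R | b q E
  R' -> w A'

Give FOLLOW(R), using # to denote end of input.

In E -> T' A w R: R is at the end, add FOLLOW(E) = { #, b, i, q, w, z }.
In R -> q R: R is at the end, add FOLLOW(R) = { #, b, i, q, w, z }.
Union: FOLLOW(R) = { #, b, i, q, w, z }.

{ #, b, i, q, w, z }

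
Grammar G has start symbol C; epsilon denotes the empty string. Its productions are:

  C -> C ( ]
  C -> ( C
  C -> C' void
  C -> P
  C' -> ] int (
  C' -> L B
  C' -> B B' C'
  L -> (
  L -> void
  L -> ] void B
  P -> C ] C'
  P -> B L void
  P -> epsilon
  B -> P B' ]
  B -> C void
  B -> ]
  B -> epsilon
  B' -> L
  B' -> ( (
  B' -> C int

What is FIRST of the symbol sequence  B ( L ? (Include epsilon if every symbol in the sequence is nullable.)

{ (, ], int, void }

Add FIRST(B)\{epsilon} = { (, ], int, void }; B is nullable, continue.
( is a terminal; add {(} and stop.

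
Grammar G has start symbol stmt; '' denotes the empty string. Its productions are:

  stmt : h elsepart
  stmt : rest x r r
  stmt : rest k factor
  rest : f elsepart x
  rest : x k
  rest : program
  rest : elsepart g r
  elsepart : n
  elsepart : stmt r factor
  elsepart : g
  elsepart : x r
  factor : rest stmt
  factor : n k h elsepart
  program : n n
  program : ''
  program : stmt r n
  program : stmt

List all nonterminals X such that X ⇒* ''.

{ program, rest }

Directly nullable (have an ''-production): program.
rest : program with every symbol nullable, so rest is nullable.
No other nonterminal has a production whose RHS symbols are all nullable.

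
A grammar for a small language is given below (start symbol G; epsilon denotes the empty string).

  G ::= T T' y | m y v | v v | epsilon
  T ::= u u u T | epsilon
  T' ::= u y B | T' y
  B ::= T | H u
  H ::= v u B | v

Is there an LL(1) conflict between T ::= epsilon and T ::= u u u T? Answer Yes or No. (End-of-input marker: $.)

Yes

FIRST(epsilon) = { epsilon } and FIRST(u u u T) = { u }.
The first alternative is nullable and FOLLOW(T) = { u, y } shares u with FIRST of the second — conflict.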